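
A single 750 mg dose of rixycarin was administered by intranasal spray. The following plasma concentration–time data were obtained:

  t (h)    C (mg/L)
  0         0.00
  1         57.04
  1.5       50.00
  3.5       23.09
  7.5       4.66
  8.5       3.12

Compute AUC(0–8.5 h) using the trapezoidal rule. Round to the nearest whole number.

Trapezoidal AUC_0→8.5:
  [0→1]: (0.00+57.04)/2 × 1 = 28.52
  [1→1.5]: (57.04+50.00)/2 × 0.5 = 26.76
  [1.5→3.5]: (50.00+23.09)/2 × 2 = 73.09
  [3.5→7.5]: (23.09+4.66)/2 × 4 = 55.5
  [7.5→8.5]: (4.66+3.12)/2 × 1 = 3.89
  Sum = 187.76 mg/L·h

AUC = 188 mg/L·h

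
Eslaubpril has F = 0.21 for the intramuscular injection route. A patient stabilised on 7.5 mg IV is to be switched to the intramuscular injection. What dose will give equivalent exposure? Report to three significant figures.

D_intramuscular = 35.7 mg

For equal systemic exposure: F × D_ev = D_iv
D_ev = D_iv / F = 7.5 / 0.21 = 35.7143 mg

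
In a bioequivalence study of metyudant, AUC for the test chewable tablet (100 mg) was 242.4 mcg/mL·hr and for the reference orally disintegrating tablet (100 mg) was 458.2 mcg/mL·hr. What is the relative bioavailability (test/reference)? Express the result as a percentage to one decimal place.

F_rel = (AUC_test/D_test) / (AUC_ref/D_ref)
      = (242.4/100) / (458.2/100)
      = 2.424 / 4.582 = 0.5290 = 52.90%

F_rel = 52.9%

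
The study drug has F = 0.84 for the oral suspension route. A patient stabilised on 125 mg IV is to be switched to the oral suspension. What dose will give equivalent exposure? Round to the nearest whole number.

D_oral = 149 mg

For equal systemic exposure: F × D_ev = D_iv
D_ev = D_iv / F = 125 / 0.84 = 148.81 mg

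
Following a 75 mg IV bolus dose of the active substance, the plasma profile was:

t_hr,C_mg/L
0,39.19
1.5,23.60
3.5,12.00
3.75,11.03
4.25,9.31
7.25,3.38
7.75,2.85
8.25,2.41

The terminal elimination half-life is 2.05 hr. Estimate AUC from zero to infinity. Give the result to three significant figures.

AUC = 120 mg/L·hr

Trapezoidal AUC_0→8.25:
  [0→1.5]: (39.19+23.60)/2 × 1.5 = 47.0925
  [1.5→3.5]: (23.60+12.00)/2 × 2 = 35.6
  [3.5→3.75]: (12.00+11.03)/2 × 0.25 = 2.87875
  [3.75→4.25]: (11.03+9.31)/2 × 0.5 = 5.085
  [4.25→7.25]: (9.31+3.38)/2 × 3 = 19.035
  [7.25→7.75]: (3.38+2.85)/2 × 0.5 = 1.5575
  [7.75→8.25]: (2.85+2.41)/2 × 0.5 = 1.315
  Sum = 112.56375 mg/L·hr
k_e = ln2 / t½ = 0.693147 / 2.05 = 0.3381 hr^-1
Extrapolated tail: C_last / k_e = 2.41 / 0.3381 = 7.128
AUC_0→∞ = 112.56375 + 7.128 = 119.69175 mg/L·hr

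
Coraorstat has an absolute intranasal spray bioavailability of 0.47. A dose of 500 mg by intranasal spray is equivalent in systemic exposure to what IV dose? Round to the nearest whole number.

Systemic exposure from an extravascular dose = F × D_ev, so the equivalent IV dose is F × D_ev.
D_iv = F × D_ev = 0.47 × 500 = 235 mg

D_iv = 235 mg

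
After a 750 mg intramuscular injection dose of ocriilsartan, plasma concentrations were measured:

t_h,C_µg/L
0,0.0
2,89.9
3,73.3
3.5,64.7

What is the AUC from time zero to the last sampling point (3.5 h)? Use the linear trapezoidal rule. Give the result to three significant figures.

AUC = 206 µg/L·h

Trapezoidal AUC_0→3.5:
  [0→2]: (0.0+89.9)/2 × 2 = 89.9
  [2→3]: (89.9+73.3)/2 × 1 = 81.6
  [3→3.5]: (73.3+64.7)/2 × 0.5 = 34.5
  Sum = 206.0 µg/L·h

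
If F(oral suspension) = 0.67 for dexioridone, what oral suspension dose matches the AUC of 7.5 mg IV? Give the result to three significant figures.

D_oral = 11.2 mg

For equal systemic exposure: F × D_ev = D_iv
D_ev = D_iv / F = 7.5 / 0.67 = 11.194 mg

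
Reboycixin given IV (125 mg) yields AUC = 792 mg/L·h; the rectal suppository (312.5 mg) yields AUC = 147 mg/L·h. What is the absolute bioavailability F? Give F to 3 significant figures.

F = (AUC_ev / D_ev) / (AUC_iv / D_iv)
  = (147/312.5) / (792/125)
  = 0.4704 / 6.336 = 0.0742

F = 0.0742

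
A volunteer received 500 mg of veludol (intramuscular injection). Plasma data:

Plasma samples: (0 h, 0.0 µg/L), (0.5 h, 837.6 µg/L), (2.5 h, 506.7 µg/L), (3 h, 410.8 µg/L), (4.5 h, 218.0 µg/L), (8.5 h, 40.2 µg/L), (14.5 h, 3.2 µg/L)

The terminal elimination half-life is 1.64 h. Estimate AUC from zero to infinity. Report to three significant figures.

AUC = 2910 µg/L·h

Trapezoidal AUC_0→14.5:
  [0→0.5]: (0.0+837.6)/2 × 0.5 = 209.4
  [0.5→2.5]: (837.6+506.7)/2 × 2 = 1344.3
  [2.5→3]: (506.7+410.8)/2 × 0.5 = 229.375
  [3→4.5]: (410.8+218.0)/2 × 1.5 = 471.6
  [4.5→8.5]: (218.0+40.2)/2 × 4 = 516.4
  [8.5→14.5]: (40.2+3.2)/2 × 6 = 130.2
  Sum = 2901.275 µg/L·h
k_e = ln2 / t½ = 0.693147 / 1.64 = 0.4227 h^-1
Extrapolated tail: C_last / k_e = 3.2 / 0.4227 = 7.570
AUC_0→∞ = 2901.275 + 7.570 = 2908.845 µg/L·h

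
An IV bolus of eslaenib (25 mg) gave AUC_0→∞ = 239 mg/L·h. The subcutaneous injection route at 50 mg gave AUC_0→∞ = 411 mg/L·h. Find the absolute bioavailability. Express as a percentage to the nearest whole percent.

F = 86%

F = (AUC_ev / D_ev) / (AUC_iv / D_iv)
  = (411/50) / (239/25)
  = 8.22 / 9.56 = 0.8598
  = 85.98%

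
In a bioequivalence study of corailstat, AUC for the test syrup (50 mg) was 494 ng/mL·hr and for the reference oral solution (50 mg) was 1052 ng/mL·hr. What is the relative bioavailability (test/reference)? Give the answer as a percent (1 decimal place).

F_rel = 47.0%

F_rel = (AUC_test/D_test) / (AUC_ref/D_ref)
      = (494/50) / (1052/50)
      = 9.88 / 21.04 = 0.4696 = 46.96%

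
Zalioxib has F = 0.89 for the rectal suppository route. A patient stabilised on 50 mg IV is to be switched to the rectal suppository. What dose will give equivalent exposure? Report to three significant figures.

D_rectal = 56.2 mg

For equal systemic exposure: F × D_ev = D_iv
D_ev = D_iv / F = 50 / 0.89 = 56.1798 mg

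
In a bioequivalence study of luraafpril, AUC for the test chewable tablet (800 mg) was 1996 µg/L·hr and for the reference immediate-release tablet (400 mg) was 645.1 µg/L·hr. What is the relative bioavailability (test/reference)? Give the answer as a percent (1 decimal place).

F_rel = (AUC_test/D_test) / (AUC_ref/D_ref)
      = (1996/800) / (645.1/400)
      = 2.495 / 1.61275 = 1.5470 = 154.70%

F_rel = 154.7%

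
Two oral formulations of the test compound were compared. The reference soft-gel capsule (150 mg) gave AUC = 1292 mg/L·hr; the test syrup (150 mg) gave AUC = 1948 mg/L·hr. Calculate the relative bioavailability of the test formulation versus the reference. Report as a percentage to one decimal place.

F_rel = 150.8%

F_rel = (AUC_test/D_test) / (AUC_ref/D_ref)
      = (1948/150) / (1292/150)
      = 12.9867 / 8.61333 = 1.5077 = 150.77%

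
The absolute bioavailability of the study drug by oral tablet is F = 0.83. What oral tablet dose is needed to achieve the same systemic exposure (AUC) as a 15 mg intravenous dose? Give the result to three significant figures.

D_oral = 18.1 mg

For equal systemic exposure: F × D_ev = D_iv
D_ev = D_iv / F = 15 / 0.83 = 18.0723 mg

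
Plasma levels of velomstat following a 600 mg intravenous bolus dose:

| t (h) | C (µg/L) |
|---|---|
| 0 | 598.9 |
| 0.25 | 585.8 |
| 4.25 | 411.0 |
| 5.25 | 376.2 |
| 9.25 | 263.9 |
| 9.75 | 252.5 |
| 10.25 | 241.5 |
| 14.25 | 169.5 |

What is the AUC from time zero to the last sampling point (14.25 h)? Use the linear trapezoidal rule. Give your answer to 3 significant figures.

Trapezoidal AUC_0→14.25:
  [0→0.25]: (598.9+585.8)/2 × 0.25 = 148.0875
  [0.25→4.25]: (585.8+411.0)/2 × 4 = 1993.6
  [4.25→5.25]: (411.0+376.2)/2 × 1 = 393.6
  [5.25→9.25]: (376.2+263.9)/2 × 4 = 1280.2
  [9.25→9.75]: (263.9+252.5)/2 × 0.5 = 129.1
  [9.75→10.25]: (252.5+241.5)/2 × 0.5 = 123.5
  [10.25→14.25]: (241.5+169.5)/2 × 4 = 822.0
  Sum = 4890.0875 µg/L·h

AUC = 4890 µg/L·h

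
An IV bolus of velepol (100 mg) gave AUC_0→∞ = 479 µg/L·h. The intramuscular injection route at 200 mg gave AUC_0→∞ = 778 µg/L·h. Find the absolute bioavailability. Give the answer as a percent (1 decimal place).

F = (AUC_ev / D_ev) / (AUC_iv / D_iv)
  = (778/200) / (479/100)
  = 3.89 / 4.79 = 0.8121
  = 81.21%

F = 81.2%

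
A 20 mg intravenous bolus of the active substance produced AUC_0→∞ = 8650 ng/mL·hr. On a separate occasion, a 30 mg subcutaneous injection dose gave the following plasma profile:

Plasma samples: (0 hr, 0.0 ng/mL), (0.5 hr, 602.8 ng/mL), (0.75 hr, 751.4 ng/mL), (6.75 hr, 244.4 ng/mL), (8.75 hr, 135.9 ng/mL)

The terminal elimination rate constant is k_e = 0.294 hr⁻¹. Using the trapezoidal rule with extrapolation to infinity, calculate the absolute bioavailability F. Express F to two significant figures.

F = 0.32

Trapezoidal AUC_0→8.75 (subcutaneous injection):
  [0→0.5]: (0.0+602.8)/2 × 0.5 = 150.7
  [0.5→0.75]: (602.8+751.4)/2 × 0.25 = 169.275
  [0.75→6.75]: (751.4+244.4)/2 × 6 = 2987.4
  [6.75→8.75]: (244.4+135.9)/2 × 2 = 380.3
  Sum = 3687.675 ng/mL·hr
Tail: C_last/k_e = 135.9/0.294 = 462.245
AUC_0→∞ (subcutaneous injection) = 3687.675 + 462.245 = 4149.92 ng/mL·hr
F = (AUC_ev/D_ev)/(AUC_iv/D_iv) = (4149.92/30)/(8650/20) = 138.331/432.5 = 0.3198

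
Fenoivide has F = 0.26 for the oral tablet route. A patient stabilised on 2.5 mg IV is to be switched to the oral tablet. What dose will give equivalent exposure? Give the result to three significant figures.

For equal systemic exposure: F × D_ev = D_iv
D_ev = D_iv / F = 2.5 / 0.26 = 9.61538 mg

D_oral = 9.62 mg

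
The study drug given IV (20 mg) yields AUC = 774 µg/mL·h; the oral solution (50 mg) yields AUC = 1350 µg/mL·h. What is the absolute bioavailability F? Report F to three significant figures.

F = (AUC_ev / D_ev) / (AUC_iv / D_iv)
  = (1350/50) / (774/20)
  = 27 / 38.7 = 0.6977

F = 0.698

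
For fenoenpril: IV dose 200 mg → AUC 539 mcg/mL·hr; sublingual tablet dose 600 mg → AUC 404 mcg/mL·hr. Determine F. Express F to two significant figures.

F = 0.25

F = (AUC_ev / D_ev) / (AUC_iv / D_iv)
  = (404/600) / (539/200)
  = 0.673333 / 2.695 = 0.2498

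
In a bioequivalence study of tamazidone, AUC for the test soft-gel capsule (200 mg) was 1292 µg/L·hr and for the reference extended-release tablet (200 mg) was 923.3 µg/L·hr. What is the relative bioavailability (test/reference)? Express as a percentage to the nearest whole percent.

F_rel = 140%

F_rel = (AUC_test/D_test) / (AUC_ref/D_ref)
      = (1292/200) / (923.3/200)
      = 6.46 / 4.6165 = 1.3993 = 139.93%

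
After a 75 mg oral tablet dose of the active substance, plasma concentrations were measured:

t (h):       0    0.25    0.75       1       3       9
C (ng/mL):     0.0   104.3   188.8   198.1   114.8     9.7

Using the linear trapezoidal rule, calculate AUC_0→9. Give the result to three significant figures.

Trapezoidal AUC_0→9:
  [0→0.25]: (0.0+104.3)/2 × 0.25 = 13.0375
  [0.25→0.75]: (104.3+188.8)/2 × 0.5 = 73.275
  [0.75→1]: (188.8+198.1)/2 × 0.25 = 48.3625
  [1→3]: (198.1+114.8)/2 × 2 = 312.9
  [3→9]: (114.8+9.7)/2 × 6 = 373.5
  Sum = 821.075 ng/mL·h

AUC = 821 ng/mL·h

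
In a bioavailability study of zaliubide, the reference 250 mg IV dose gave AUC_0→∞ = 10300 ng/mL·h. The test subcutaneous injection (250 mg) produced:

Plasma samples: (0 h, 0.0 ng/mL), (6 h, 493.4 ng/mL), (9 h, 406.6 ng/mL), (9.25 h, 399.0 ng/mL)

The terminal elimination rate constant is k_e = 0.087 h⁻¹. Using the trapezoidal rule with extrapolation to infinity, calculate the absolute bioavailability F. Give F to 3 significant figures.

Trapezoidal AUC_0→9.25 (subcutaneous injection):
  [0→6]: (0.0+493.4)/2 × 6 = 1480.2
  [6→9]: (493.4+406.6)/2 × 3 = 1350.0
  [9→9.25]: (406.6+399.0)/2 × 0.25 = 100.7
  Sum = 2930.9 ng/mL·h
Tail: C_last/k_e = 399.0/0.087 = 4586.207
AUC_0→∞ (subcutaneous injection) = 2930.9 + 4586.207 = 7517.107 ng/mL·h
F = (AUC_ev/D_ev)/(AUC_iv/D_iv) = (7517.107/250)/(10300/250) = 30.068428/41.2 = 0.7298

F = 0.730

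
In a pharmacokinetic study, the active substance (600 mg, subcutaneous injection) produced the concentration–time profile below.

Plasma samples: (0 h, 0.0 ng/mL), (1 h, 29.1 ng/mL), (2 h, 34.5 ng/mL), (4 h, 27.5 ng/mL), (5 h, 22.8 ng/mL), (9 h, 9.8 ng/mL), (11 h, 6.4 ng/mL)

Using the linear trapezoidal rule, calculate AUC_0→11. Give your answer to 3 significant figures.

AUC = 215 ng/mL·h

Trapezoidal AUC_0→11:
  [0→1]: (0.0+29.1)/2 × 1 = 14.55
  [1→2]: (29.1+34.5)/2 × 1 = 31.8
  [2→4]: (34.5+27.5)/2 × 2 = 62.0
  [4→5]: (27.5+22.8)/2 × 1 = 25.15
  [5→9]: (22.8+9.8)/2 × 4 = 65.2
  [9→11]: (9.8+6.4)/2 × 2 = 16.2
  Sum = 214.9 ng/mL·h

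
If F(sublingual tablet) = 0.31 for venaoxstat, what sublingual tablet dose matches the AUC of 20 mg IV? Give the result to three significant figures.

D_sublingual = 64.5 mg

For equal systemic exposure: F × D_ev = D_iv
D_ev = D_iv / F = 20 / 0.31 = 64.5161 mg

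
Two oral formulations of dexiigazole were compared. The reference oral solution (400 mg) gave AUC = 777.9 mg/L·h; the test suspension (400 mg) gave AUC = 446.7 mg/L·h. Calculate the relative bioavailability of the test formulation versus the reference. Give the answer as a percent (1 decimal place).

F_rel = 57.4%

F_rel = (AUC_test/D_test) / (AUC_ref/D_ref)
      = (446.7/400) / (777.9/400)
      = 1.11675 / 1.94475 = 0.5742 = 57.42%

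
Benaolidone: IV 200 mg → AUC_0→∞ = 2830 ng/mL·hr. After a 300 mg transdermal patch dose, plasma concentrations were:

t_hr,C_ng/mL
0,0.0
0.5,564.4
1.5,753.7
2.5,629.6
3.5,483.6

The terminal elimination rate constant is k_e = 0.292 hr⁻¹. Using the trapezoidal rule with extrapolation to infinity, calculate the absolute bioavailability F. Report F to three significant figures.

Trapezoidal AUC_0→3.5 (transdermal patch):
  [0→0.5]: (0.0+564.4)/2 × 0.5 = 141.1
  [0.5→1.5]: (564.4+753.7)/2 × 1 = 659.05
  [1.5→2.5]: (753.7+629.6)/2 × 1 = 691.65
  [2.5→3.5]: (629.6+483.6)/2 × 1 = 556.6
  Sum = 2048.4 ng/mL·hr
Tail: C_last/k_e = 483.6/0.292 = 1656.164
AUC_0→∞ (transdermal patch) = 2048.4 + 1656.164 = 3704.564 ng/mL·hr
F = (AUC_ev/D_ev)/(AUC_iv/D_iv) = (3704.564/300)/(2830/200) = 12.3485/14.15 = 0.8727

F = 0.873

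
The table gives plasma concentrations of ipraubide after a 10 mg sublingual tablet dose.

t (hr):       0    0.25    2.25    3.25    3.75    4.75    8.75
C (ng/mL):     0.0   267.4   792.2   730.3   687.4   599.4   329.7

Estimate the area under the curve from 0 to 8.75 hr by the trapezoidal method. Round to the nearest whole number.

AUC = 4710 ng/mL·hr

Trapezoidal AUC_0→8.75:
  [0→0.25]: (0.0+267.4)/2 × 0.25 = 33.425
  [0.25→2.25]: (267.4+792.2)/2 × 2 = 1059.6
  [2.25→3.25]: (792.2+730.3)/2 × 1 = 761.25
  [3.25→3.75]: (730.3+687.4)/2 × 0.5 = 354.425
  [3.75→4.75]: (687.4+599.4)/2 × 1 = 643.4
  [4.75→8.75]: (599.4+329.7)/2 × 4 = 1858.2
  Sum = 4710.3 ng/mL·hr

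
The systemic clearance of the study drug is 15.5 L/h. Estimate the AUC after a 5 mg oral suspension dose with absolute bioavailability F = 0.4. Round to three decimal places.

AUC_0→∞ = F × Dose / CL
        = 0.4 × 5 / 15.5 = 0.129032 mg/L·h

AUC = 0.129 mg/L·h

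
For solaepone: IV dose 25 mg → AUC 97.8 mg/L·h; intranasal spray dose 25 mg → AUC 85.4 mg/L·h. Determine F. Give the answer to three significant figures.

F = 0.873

F = (AUC_ev / D_ev) / (AUC_iv / D_iv)
  = (85.4/25) / (97.8/25)
  = 3.416 / 3.912 = 0.8732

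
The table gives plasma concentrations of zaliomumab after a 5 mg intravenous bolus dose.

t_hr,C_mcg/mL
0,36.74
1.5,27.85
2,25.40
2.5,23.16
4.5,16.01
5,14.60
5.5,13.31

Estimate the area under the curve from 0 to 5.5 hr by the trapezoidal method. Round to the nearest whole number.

AUC = 128 mcg/mL·hr

Trapezoidal AUC_0→5.5:
  [0→1.5]: (36.74+27.85)/2 × 1.5 = 48.4425
  [1.5→2]: (27.85+25.40)/2 × 0.5 = 13.3125
  [2→2.5]: (25.40+23.16)/2 × 0.5 = 12.14
  [2.5→4.5]: (23.16+16.01)/2 × 2 = 39.17
  [4.5→5]: (16.01+14.60)/2 × 0.5 = 7.6525
  [5→5.5]: (14.60+13.31)/2 × 0.5 = 6.9775
  Sum = 127.695 mcg/mL·hr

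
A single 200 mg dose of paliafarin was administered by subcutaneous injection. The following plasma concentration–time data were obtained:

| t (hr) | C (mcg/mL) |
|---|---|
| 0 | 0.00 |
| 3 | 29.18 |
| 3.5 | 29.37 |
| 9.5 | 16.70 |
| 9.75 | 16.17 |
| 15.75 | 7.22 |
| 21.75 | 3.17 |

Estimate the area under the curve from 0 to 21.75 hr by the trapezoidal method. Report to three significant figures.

Trapezoidal AUC_0→21.75:
  [0→3]: (0.00+29.18)/2 × 3 = 43.77
  [3→3.5]: (29.18+29.37)/2 × 0.5 = 14.6375
  [3.5→9.5]: (29.37+16.70)/2 × 6 = 138.21
  [9.5→9.75]: (16.70+16.17)/2 × 0.25 = 4.10875
  [9.75→15.75]: (16.17+7.22)/2 × 6 = 70.17
  [15.75→21.75]: (7.22+3.17)/2 × 6 = 31.17
  Sum = 302.06625 mcg/mL·hr

AUC = 302 mcg/mL·hr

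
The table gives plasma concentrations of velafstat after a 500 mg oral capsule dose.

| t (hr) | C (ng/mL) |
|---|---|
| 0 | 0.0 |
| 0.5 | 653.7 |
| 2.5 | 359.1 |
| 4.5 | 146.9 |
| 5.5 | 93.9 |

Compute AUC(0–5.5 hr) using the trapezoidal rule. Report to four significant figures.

AUC = 1803 ng/mL·hr

Trapezoidal AUC_0→5.5:
  [0→0.5]: (0.0+653.7)/2 × 0.5 = 163.425
  [0.5→2.5]: (653.7+359.1)/2 × 2 = 1012.8
  [2.5→4.5]: (359.1+146.9)/2 × 2 = 506.0
  [4.5→5.5]: (146.9+93.9)/2 × 1 = 120.4
  Sum = 1802.625 ng/mL·hr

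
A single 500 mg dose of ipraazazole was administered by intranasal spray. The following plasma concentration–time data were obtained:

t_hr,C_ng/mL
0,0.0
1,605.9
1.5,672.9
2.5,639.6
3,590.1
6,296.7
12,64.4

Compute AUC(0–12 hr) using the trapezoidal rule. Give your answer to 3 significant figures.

AUC = 4000 ng/mL·hr

Trapezoidal AUC_0→12:
  [0→1]: (0.0+605.9)/2 × 1 = 302.95
  [1→1.5]: (605.9+672.9)/2 × 0.5 = 319.7
  [1.5→2.5]: (672.9+639.6)/2 × 1 = 656.25
  [2.5→3]: (639.6+590.1)/2 × 0.5 = 307.425
  [3→6]: (590.1+296.7)/2 × 3 = 1330.2
  [6→12]: (296.7+64.4)/2 × 6 = 1083.3
  Sum = 3999.825 ng/mL·hr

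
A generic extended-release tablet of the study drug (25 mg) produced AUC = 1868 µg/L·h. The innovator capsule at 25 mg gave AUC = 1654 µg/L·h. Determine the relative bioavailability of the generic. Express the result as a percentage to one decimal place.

F_rel = (AUC_test/D_test) / (AUC_ref/D_ref)
      = (1868/25) / (1654/25)
      = 74.72 / 66.16 = 1.1294 = 112.94%

F_rel = 112.9%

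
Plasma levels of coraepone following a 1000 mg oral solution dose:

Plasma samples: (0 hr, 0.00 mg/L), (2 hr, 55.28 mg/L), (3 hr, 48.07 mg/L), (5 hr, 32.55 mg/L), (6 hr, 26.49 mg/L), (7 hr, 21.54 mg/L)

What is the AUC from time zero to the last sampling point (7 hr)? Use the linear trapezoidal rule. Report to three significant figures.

AUC = 241 mg/L·hr

Trapezoidal AUC_0→7:
  [0→2]: (0.00+55.28)/2 × 2 = 55.28
  [2→3]: (55.28+48.07)/2 × 1 = 51.675
  [3→5]: (48.07+32.55)/2 × 2 = 80.62
  [5→6]: (32.55+26.49)/2 × 1 = 29.52
  [6→7]: (26.49+21.54)/2 × 1 = 24.015
  Sum = 241.11 mg/L·hr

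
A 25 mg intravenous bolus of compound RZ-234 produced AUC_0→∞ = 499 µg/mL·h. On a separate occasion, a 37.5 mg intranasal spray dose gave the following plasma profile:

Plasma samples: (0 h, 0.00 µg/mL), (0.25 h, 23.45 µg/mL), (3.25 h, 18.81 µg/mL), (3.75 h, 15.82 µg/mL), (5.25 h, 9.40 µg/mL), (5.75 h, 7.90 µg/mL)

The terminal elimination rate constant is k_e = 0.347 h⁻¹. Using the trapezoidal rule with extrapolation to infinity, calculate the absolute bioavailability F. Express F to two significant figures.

Trapezoidal AUC_0→5.75 (intranasal spray):
  [0→0.25]: (0.00+23.45)/2 × 0.25 = 2.93125
  [0.25→3.25]: (23.45+18.81)/2 × 3 = 63.39
  [3.25→3.75]: (18.81+15.82)/2 × 0.5 = 8.6575
  [3.75→5.25]: (15.82+9.40)/2 × 1.5 = 18.915
  [5.25→5.75]: (9.40+7.90)/2 × 0.5 = 4.325
  Sum = 98.21875 µg/mL·h
Tail: C_last/k_e = 7.90/0.347 = 22.767
AUC_0→∞ (intranasal spray) = 98.21875 + 22.767 = 120.98575 µg/mL·h
F = (AUC_ev/D_ev)/(AUC_iv/D_iv) = (120.98575/37.5)/(499/25) = 3.22629/19.96 = 0.1616

F = 0.16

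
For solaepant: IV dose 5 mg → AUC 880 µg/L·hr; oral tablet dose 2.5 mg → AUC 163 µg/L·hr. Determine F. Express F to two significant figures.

F = 0.37

F = (AUC_ev / D_ev) / (AUC_iv / D_iv)
  = (163/2.5) / (880/5)
  = 65.2 / 176 = 0.3705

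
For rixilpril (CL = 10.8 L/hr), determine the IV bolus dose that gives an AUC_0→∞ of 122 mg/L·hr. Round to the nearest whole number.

Dose = 1318 mg

Dose_iv = CL × AUC_0→∞
     = 10.8 × 122 = 1317.6 mg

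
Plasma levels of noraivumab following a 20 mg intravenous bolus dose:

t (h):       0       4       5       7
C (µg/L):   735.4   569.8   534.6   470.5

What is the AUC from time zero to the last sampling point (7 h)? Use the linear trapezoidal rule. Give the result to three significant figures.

Trapezoidal AUC_0→7:
  [0→4]: (735.4+569.8)/2 × 4 = 2610.4
  [4→5]: (569.8+534.6)/2 × 1 = 552.2
  [5→7]: (534.6+470.5)/2 × 2 = 1005.1
  Sum = 4167.7 µg/L·h

AUC = 4170 µg/L·h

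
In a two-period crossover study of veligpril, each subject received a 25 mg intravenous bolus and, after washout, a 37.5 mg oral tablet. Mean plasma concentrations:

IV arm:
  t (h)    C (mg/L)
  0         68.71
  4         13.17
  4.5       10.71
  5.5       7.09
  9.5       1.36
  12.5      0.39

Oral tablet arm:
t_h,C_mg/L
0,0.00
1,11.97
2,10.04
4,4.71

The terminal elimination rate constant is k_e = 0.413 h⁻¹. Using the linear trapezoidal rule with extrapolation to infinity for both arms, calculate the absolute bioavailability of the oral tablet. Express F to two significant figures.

Trapezoidal AUC_0→12.5 (IV):
  [0→4]: (68.71+13.17)/2 × 4 = 163.76
  [4→4.5]: (13.17+10.71)/2 × 0.5 = 5.97
  [4.5→5.5]: (10.71+7.09)/2 × 1 = 8.9
  [5.5→9.5]: (7.09+1.36)/2 × 4 = 16.9
  [9.5→12.5]: (1.36+0.39)/2 × 3 = 2.625
  Sum = 198.155 mg/L·h
IV tail: 0.39/0.413 = 0.944; AUC_iv,0→∞ = 198.155 + 0.944 = 199.099 mg/L·h
Trapezoidal AUC_0→4 (oral tablet):
  [0→1]: (0.00+11.97)/2 × 1 = 5.985
  [1→2]: (11.97+10.04)/2 × 1 = 11.005
  [2→4]: (10.04+4.71)/2 × 2 = 14.75
  Sum = 31.74 mg/L·h
oral tablet tail: 4.71/0.413 = 11.404; AUC_ev,0→∞ = 31.74 + 11.404 = 43.144 mg/L·h
F = (AUC_ev/D_ev)/(AUC_iv/D_iv) = (43.144/37.5)/(199.099/25) = 1.15051/7.96396 = 0.1445

F = 0.14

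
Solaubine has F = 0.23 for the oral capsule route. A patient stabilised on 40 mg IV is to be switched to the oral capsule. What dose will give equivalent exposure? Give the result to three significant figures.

D_oral = 174 mg

For equal systemic exposure: F × D_ev = D_iv
D_ev = D_iv / F = 40 / 0.23 = 173.913 mg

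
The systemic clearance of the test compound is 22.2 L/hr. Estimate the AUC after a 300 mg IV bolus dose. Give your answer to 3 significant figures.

AUC = 13.5 mg/L·hr

AUC_0→∞ = Dose_iv / CL
        = 300 / 22.2 = 13.5135 mg/L·hr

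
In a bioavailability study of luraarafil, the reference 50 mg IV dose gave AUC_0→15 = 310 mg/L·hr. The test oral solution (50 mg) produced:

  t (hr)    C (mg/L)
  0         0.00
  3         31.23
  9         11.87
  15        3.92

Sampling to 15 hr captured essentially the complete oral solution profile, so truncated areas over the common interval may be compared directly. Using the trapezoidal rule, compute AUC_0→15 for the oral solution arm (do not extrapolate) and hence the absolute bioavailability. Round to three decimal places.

F = 0.721

Trapezoidal AUC_0→15 (oral solution):
  [0→3]: (0.00+31.23)/2 × 3 = 46.845
  [3→9]: (31.23+11.87)/2 × 6 = 129.3
  [9→15]: (11.87+3.92)/2 × 6 = 47.37
  Sum = 223.515 mg/L·hr
F = (AUC_ev/D_ev)/(AUC_iv/D_iv) = (223.515/50)/(310/50) = 4.4703/6.2 = 0.7210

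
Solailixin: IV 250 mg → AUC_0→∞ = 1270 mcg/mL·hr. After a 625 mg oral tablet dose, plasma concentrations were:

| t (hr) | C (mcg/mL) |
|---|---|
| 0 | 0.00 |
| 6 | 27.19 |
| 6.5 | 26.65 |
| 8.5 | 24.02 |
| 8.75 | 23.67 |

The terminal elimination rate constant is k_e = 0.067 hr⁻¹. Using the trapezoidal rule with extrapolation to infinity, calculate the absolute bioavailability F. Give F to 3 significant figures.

Trapezoidal AUC_0→8.75 (oral tablet):
  [0→6]: (0.00+27.19)/2 × 6 = 81.57
  [6→6.5]: (27.19+26.65)/2 × 0.5 = 13.46
  [6.5→8.5]: (26.65+24.02)/2 × 2 = 50.67
  [8.5→8.75]: (24.02+23.67)/2 × 0.25 = 5.96125
  Sum = 151.66125 mcg/mL·hr
Tail: C_last/k_e = 23.67/0.067 = 353.284
AUC_0→∞ (oral tablet) = 151.66125 + 353.284 = 504.94525 mcg/mL·hr
F = (AUC_ev/D_ev)/(AUC_iv/D_iv) = (504.94525/625)/(1270/250) = 0.8079124/5.08 = 0.1590

F = 0.159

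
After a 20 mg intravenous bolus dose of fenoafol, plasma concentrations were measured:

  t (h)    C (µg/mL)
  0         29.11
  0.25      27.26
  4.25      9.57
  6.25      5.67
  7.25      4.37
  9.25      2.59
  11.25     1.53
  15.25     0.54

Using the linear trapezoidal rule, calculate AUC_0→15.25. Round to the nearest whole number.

AUC = 116 µg/mL·h

Trapezoidal AUC_0→15.25:
  [0→0.25]: (29.11+27.26)/2 × 0.25 = 7.04625
  [0.25→4.25]: (27.26+9.57)/2 × 4 = 73.66
  [4.25→6.25]: (9.57+5.67)/2 × 2 = 15.24
  [6.25→7.25]: (5.67+4.37)/2 × 1 = 5.02
  [7.25→9.25]: (4.37+2.59)/2 × 2 = 6.96
  [9.25→11.25]: (2.59+1.53)/2 × 2 = 4.12
  [11.25→15.25]: (1.53+0.54)/2 × 4 = 4.14
  Sum = 116.18625 µg/mL·h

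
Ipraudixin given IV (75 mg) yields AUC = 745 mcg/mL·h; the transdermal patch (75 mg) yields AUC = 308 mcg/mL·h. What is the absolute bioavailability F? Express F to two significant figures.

F = (AUC_ev / D_ev) / (AUC_iv / D_iv)
  = (308/75) / (745/75)
  = 4.10667 / 9.93333 = 0.4134

F = 0.41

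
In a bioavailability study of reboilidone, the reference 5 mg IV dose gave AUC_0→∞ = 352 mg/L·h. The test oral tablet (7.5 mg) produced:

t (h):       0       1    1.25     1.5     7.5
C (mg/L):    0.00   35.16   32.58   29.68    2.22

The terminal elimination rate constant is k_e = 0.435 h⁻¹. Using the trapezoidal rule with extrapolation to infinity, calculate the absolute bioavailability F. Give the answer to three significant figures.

Trapezoidal AUC_0→7.5 (oral tablet):
  [0→1]: (0.00+35.16)/2 × 1 = 17.58
  [1→1.25]: (35.16+32.58)/2 × 0.25 = 8.4675
  [1.25→1.5]: (32.58+29.68)/2 × 0.25 = 7.7825
  [1.5→7.5]: (29.68+2.22)/2 × 6 = 95.7
  Sum = 129.53 mg/L·h
Tail: C_last/k_e = 2.22/0.435 = 5.103
AUC_0→∞ (oral tablet) = 129.53 + 5.103 = 134.633 mg/L·h
F = (AUC_ev/D_ev)/(AUC_iv/D_iv) = (134.633/7.5)/(352/5) = 17.9511/70.4 = 0.2550

F = 0.255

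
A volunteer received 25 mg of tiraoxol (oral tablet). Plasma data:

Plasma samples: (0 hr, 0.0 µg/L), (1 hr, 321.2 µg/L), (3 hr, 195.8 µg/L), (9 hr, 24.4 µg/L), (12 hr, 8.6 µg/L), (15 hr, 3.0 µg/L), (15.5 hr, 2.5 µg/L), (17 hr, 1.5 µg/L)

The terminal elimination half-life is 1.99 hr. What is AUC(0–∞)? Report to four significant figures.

Trapezoidal AUC_0→17:
  [0→1]: (0.0+321.2)/2 × 1 = 160.6
  [1→3]: (321.2+195.8)/2 × 2 = 517.0
  [3→9]: (195.8+24.4)/2 × 6 = 660.6
  [9→12]: (24.4+8.6)/2 × 3 = 49.5
  [12→15]: (8.6+3.0)/2 × 3 = 17.4
  [15→15.5]: (3.0+2.5)/2 × 0.5 = 1.375
  [15.5→17]: (2.5+1.5)/2 × 1.5 = 3.0
  Sum = 1409.475 µg/L·hr
k_e = ln2 / t½ = 0.693147 / 1.99 = 0.3483 hr^-1
Extrapolated tail: C_last / k_e = 1.5 / 0.3483 = 4.307
AUC_0→∞ = 1409.475 + 4.307 = 1413.782 µg/L·hr

AUC = 1414 µg/L·hr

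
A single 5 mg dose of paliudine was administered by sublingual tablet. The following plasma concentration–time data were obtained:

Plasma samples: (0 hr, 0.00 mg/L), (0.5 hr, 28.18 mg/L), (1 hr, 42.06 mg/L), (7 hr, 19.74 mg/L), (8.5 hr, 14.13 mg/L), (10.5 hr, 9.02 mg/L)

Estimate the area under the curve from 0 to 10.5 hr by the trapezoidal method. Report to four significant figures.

AUC = 258.6 mg/L·hr

Trapezoidal AUC_0→10.5:
  [0→0.5]: (0.00+28.18)/2 × 0.5 = 7.045
  [0.5→1]: (28.18+42.06)/2 × 0.5 = 17.56
  [1→7]: (42.06+19.74)/2 × 6 = 185.4
  [7→8.5]: (19.74+14.13)/2 × 1.5 = 25.4025
  [8.5→10.5]: (14.13+9.02)/2 × 2 = 23.15
  Sum = 258.5575 mg/L·hr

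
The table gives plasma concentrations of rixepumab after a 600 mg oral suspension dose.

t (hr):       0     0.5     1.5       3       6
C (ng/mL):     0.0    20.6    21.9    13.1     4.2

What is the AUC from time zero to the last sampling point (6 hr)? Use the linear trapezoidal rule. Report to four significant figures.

Trapezoidal AUC_0→6:
  [0→0.5]: (0.0+20.6)/2 × 0.5 = 5.15
  [0.5→1.5]: (20.6+21.9)/2 × 1 = 21.25
  [1.5→3]: (21.9+13.1)/2 × 1.5 = 26.25
  [3→6]: (13.1+4.2)/2 × 3 = 25.95
  Sum = 78.6 ng/mL·hr

AUC = 78.60 ng/mL·hr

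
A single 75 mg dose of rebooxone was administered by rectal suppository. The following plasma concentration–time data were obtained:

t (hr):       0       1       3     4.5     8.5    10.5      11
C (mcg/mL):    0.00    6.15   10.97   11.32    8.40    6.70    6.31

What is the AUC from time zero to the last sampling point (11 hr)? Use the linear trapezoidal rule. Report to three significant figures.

Trapezoidal AUC_0→11:
  [0→1]: (0.00+6.15)/2 × 1 = 3.075
  [1→3]: (6.15+10.97)/2 × 2 = 17.12
  [3→4.5]: (10.97+11.32)/2 × 1.5 = 16.7175
  [4.5→8.5]: (11.32+8.40)/2 × 4 = 39.44
  [8.5→10.5]: (8.40+6.70)/2 × 2 = 15.1
  [10.5→11]: (6.70+6.31)/2 × 0.5 = 3.2525
  Sum = 94.705 mcg/mL·hr

AUC = 94.7 mcg/mL·hr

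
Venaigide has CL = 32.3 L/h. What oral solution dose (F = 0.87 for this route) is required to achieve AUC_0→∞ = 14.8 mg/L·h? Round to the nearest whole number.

Dose = 549 mg

Dose = CL × AUC_0→∞ / F
     = 32.3 × 14.8 / 0.87 = 549.471 mg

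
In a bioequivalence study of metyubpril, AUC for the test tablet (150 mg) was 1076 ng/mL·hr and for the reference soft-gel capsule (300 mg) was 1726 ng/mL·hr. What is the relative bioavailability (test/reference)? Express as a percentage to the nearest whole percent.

F_rel = (AUC_test/D_test) / (AUC_ref/D_ref)
      = (1076/150) / (1726/300)
      = 7.17333 / 5.75333 = 1.2468 = 124.68%

F_rel = 125%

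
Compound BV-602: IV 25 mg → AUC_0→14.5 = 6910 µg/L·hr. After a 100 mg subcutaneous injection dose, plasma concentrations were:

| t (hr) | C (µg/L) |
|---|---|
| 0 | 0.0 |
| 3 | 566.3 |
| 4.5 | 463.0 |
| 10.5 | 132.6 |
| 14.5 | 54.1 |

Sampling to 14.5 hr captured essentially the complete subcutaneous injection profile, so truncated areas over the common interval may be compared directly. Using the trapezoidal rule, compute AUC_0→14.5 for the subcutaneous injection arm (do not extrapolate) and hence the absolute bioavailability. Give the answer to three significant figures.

F = 0.137

Trapezoidal AUC_0→14.5 (subcutaneous injection):
  [0→3]: (0.0+566.3)/2 × 3 = 849.45
  [3→4.5]: (566.3+463.0)/2 × 1.5 = 771.975
  [4.5→10.5]: (463.0+132.6)/2 × 6 = 1786.8
  [10.5→14.5]: (132.6+54.1)/2 × 4 = 373.4
  Sum = 3781.625 µg/L·hr
F = (AUC_ev/D_ev)/(AUC_iv/D_iv) = (3781.625/100)/(6910/25) = 37.81625/276.4 = 0.1368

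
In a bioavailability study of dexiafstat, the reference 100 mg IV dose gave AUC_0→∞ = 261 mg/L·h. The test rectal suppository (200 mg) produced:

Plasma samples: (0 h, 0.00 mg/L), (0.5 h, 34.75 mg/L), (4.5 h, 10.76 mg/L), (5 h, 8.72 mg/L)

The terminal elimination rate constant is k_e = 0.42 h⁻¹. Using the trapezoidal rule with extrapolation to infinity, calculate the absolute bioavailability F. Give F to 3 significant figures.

Trapezoidal AUC_0→5 (rectal suppository):
  [0→0.5]: (0.00+34.75)/2 × 0.5 = 8.6875
  [0.5→4.5]: (34.75+10.76)/2 × 4 = 91.02
  [4.5→5]: (10.76+8.72)/2 × 0.5 = 4.87
  Sum = 104.5775 mg/L·h
Tail: C_last/k_e = 8.72/0.42 = 20.762
AUC_0→∞ (rectal suppository) = 104.5775 + 20.762 = 125.3395 mg/L·h
F = (AUC_ev/D_ev)/(AUC_iv/D_iv) = (125.3395/200)/(261/100) = 0.6266975/2.61 = 0.2401

F = 0.240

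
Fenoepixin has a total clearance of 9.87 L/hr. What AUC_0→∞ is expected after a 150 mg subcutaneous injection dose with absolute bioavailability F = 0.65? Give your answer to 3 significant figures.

AUC_0→∞ = F × Dose / CL
        = 0.65 × 150 / 9.87 = 9.87842 mg/L·hr

AUC = 9.88 mg/L·hr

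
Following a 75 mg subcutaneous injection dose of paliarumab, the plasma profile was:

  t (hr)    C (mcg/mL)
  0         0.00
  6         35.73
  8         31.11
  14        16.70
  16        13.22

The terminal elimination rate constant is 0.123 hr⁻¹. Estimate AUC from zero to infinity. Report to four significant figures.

AUC = 454.9 mcg/mL·hr

Trapezoidal AUC_0→16:
  [0→6]: (0.00+35.73)/2 × 6 = 107.19
  [6→8]: (35.73+31.11)/2 × 2 = 66.84
  [8→14]: (31.11+16.70)/2 × 6 = 143.43
  [14→16]: (16.70+13.22)/2 × 2 = 29.92
  Sum = 347.38 mcg/mL·hr
Extrapolated tail: C_last / k_e = 13.22 / 0.123 = 107.480
AUC_0→∞ = 347.38 + 107.480 = 454.86 mcg/mL·hr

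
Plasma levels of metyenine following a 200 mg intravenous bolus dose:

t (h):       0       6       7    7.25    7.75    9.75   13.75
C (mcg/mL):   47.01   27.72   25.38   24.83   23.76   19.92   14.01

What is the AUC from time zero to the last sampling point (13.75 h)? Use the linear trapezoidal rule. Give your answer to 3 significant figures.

AUC = 381 mcg/mL·h

Trapezoidal AUC_0→13.75:
  [0→6]: (47.01+27.72)/2 × 6 = 224.19
  [6→7]: (27.72+25.38)/2 × 1 = 26.55
  [7→7.25]: (25.38+24.83)/2 × 0.25 = 6.27625
  [7.25→7.75]: (24.83+23.76)/2 × 0.5 = 12.1475
  [7.75→9.75]: (23.76+19.92)/2 × 2 = 43.68
  [9.75→13.75]: (19.92+14.01)/2 × 4 = 67.86
  Sum = 380.70375 mcg/mL·h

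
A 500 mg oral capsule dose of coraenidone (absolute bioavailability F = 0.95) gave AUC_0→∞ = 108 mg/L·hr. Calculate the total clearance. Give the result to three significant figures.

CL = F × Dose / AUC_0→∞
   = 0.95 × 500 / 108 = 4.39815 L/hr

CL = 4.40 L/hr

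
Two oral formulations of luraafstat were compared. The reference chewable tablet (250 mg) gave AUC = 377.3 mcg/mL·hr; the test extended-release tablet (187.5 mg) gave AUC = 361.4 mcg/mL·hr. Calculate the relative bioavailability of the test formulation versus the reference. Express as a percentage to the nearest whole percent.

F_rel = 128%

F_rel = (AUC_test/D_test) / (AUC_ref/D_ref)
      = (361.4/187.5) / (377.3/250)
      = 1.92747 / 1.5092 = 1.2771 = 127.71%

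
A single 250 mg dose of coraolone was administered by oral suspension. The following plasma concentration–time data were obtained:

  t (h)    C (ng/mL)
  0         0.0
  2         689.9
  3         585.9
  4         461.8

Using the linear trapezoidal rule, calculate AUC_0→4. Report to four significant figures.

Trapezoidal AUC_0→4:
  [0→2]: (0.0+689.9)/2 × 2 = 689.9
  [2→3]: (689.9+585.9)/2 × 1 = 637.9
  [3→4]: (585.9+461.8)/2 × 1 = 523.85
  Sum = 1851.65 ng/mL·h

AUC = 1852 ng/mL·h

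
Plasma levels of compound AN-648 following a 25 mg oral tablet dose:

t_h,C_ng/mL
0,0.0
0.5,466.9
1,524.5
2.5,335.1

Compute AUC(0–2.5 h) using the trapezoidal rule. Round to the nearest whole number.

AUC = 1009 ng/mL·h

Trapezoidal AUC_0→2.5:
  [0→0.5]: (0.0+466.9)/2 × 0.5 = 116.725
  [0.5→1]: (466.9+524.5)/2 × 0.5 = 247.85
  [1→2.5]: (524.5+335.1)/2 × 1.5 = 644.7
  Sum = 1009.275 ng/mL·h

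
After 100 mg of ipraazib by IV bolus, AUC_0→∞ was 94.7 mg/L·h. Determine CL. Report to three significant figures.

CL = 1.06 L/h

CL = Dose_iv / AUC_0→∞
   = 100 / 94.7 = 1.05597 L/h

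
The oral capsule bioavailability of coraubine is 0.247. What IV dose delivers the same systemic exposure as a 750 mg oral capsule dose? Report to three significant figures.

D_iv = 185 mg

Systemic exposure from an extravascular dose = F × D_ev, so the equivalent IV dose is F × D_ev.
D_iv = F × D_ev = 0.247 × 750 = 185.25 mg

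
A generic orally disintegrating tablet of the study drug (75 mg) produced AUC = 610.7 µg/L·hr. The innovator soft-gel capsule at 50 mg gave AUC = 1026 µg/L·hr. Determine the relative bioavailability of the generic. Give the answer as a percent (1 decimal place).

F_rel = (AUC_test/D_test) / (AUC_ref/D_ref)
      = (610.7/75) / (1026/50)
      = 8.14267 / 20.52 = 0.3968 = 39.68%

F_rel = 39.7%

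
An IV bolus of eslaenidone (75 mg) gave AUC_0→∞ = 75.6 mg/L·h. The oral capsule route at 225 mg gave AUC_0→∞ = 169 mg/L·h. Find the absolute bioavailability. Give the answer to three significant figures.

F = 0.745

F = (AUC_ev / D_ev) / (AUC_iv / D_iv)
  = (169/225) / (75.6/75)
  = 0.751111 / 1.008 = 0.7451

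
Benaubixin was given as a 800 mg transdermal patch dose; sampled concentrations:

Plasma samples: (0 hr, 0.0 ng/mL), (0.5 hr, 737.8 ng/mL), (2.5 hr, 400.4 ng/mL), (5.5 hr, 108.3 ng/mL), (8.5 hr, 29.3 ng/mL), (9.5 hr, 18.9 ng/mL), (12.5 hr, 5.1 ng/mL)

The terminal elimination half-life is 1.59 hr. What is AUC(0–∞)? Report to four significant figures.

Trapezoidal AUC_0→12.5:
  [0→0.5]: (0.0+737.8)/2 × 0.5 = 184.45
  [0.5→2.5]: (737.8+400.4)/2 × 2 = 1138.2
  [2.5→5.5]: (400.4+108.3)/2 × 3 = 763.05
  [5.5→8.5]: (108.3+29.3)/2 × 3 = 206.4
  [8.5→9.5]: (29.3+18.9)/2 × 1 = 24.1
  [9.5→12.5]: (18.9+5.1)/2 × 3 = 36.0
  Sum = 2352.2 ng/mL·hr
k_e = ln2 / t½ = 0.693147 / 1.59 = 0.4359 hr^-1
Extrapolated tail: C_last / k_e = 5.1 / 0.4359 = 11.700
AUC_0→∞ = 2352.2 + 11.700 = 2363.9 ng/mL·hr

AUC = 2364 ng/mL·hr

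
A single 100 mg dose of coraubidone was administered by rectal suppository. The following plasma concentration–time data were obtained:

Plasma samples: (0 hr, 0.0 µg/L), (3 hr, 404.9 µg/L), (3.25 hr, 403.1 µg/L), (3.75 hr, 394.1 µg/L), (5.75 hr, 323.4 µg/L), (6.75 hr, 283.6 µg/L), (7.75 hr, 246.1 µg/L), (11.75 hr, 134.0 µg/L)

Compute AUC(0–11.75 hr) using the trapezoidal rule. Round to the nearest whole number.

Trapezoidal AUC_0→11.75:
  [0→3]: (0.0+404.9)/2 × 3 = 607.35
  [3→3.25]: (404.9+403.1)/2 × 0.25 = 101.0
  [3.25→3.75]: (403.1+394.1)/2 × 0.5 = 199.3
  [3.75→5.75]: (394.1+323.4)/2 × 2 = 717.5
  [5.75→6.75]: (323.4+283.6)/2 × 1 = 303.5
  [6.75→7.75]: (283.6+246.1)/2 × 1 = 264.85
  [7.75→11.75]: (246.1+134.0)/2 × 4 = 760.2
  Sum = 2953.7 µg/L·hr

AUC = 2954 µg/L·hr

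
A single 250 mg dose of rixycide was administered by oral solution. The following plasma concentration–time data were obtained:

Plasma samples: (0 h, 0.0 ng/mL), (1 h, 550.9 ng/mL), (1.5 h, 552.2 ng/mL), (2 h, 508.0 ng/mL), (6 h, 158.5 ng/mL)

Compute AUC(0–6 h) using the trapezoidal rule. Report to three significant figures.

Trapezoidal AUC_0→6:
  [0→1]: (0.0+550.9)/2 × 1 = 275.45
  [1→1.5]: (550.9+552.2)/2 × 0.5 = 275.775
  [1.5→2]: (552.2+508.0)/2 × 0.5 = 265.05
  [2→6]: (508.0+158.5)/2 × 4 = 1333.0
  Sum = 2149.275 ng/mL·h

AUC = 2150 ng/mL·h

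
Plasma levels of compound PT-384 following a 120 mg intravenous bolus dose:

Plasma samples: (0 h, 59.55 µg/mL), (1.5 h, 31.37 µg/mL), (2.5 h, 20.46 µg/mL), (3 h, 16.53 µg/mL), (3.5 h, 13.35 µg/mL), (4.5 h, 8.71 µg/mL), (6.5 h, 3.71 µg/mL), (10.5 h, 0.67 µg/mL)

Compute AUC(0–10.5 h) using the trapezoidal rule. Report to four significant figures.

AUC = 143.0 µg/mL·h

Trapezoidal AUC_0→10.5:
  [0→1.5]: (59.55+31.37)/2 × 1.5 = 68.19
  [1.5→2.5]: (31.37+20.46)/2 × 1 = 25.915
  [2.5→3]: (20.46+16.53)/2 × 0.5 = 9.2475
  [3→3.5]: (16.53+13.35)/2 × 0.5 = 7.47
  [3.5→4.5]: (13.35+8.71)/2 × 1 = 11.03
  [4.5→6.5]: (8.71+3.71)/2 × 2 = 12.42
  [6.5→10.5]: (3.71+0.67)/2 × 4 = 8.76
  Sum = 143.0325 µg/mL·h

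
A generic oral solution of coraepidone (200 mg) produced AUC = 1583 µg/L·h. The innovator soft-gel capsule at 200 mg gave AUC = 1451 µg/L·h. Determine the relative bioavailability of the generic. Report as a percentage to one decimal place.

F_rel = 109.1%

F_rel = (AUC_test/D_test) / (AUC_ref/D_ref)
      = (1583/200) / (1451/200)
      = 7.915 / 7.255 = 1.0910 = 109.10%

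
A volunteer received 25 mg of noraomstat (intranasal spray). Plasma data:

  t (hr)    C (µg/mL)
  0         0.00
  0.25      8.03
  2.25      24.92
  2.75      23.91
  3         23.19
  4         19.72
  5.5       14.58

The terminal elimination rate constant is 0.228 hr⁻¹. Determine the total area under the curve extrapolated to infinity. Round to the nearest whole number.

Trapezoidal AUC_0→5.5:
  [0→0.25]: (0.00+8.03)/2 × 0.25 = 1.00375
  [0.25→2.25]: (8.03+24.92)/2 × 2 = 32.95
  [2.25→2.75]: (24.92+23.91)/2 × 0.5 = 12.2075
  [2.75→3]: (23.91+23.19)/2 × 0.25 = 5.8875
  [3→4]: (23.19+19.72)/2 × 1 = 21.455
  [4→5.5]: (19.72+14.58)/2 × 1.5 = 25.725
  Sum = 99.22875 µg/mL·hr
Extrapolated tail: C_last / k_e = 14.58 / 0.228 = 63.947
AUC_0→∞ = 99.22875 + 63.947 = 163.17575 µg/mL·hr

AUC = 163 µg/mL·hr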